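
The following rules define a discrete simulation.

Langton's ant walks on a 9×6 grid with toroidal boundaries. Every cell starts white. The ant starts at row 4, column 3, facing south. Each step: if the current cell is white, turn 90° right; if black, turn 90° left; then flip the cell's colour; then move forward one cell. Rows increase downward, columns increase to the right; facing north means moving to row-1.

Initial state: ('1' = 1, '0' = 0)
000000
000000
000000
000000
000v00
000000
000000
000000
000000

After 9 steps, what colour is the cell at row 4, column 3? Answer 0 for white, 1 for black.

1

k=0  000000
000000
000000
000000
000v00
000000
000000
000000
000000
k=1  000000
000000
000000
000000
00<100
000000
000000
000000
000000
k=2  000000
000000
000000
00^000
001100
000000
000000
000000
000000
k=3  000000
000000
000000
001>00
001100
000000
000000
000000
000000
k=4  000000
000000
000000
001100
001v00
000000
000000
000000
000000
k=5  000000
000000
000000
001100
0010>0
000000
000000
000000
000000
k=6  000000
000000
000000
001100
001010
0000v0
000000
000000
000000
k=7  000000
000000
000000
001100
001010
000<10
000000
000000
000000
k=8  000000
000000
000000
001100
001^10
000110
000000
000000
000000
k=9  000000
000000
000000
001100
0011>0
000110
000000
000000
000000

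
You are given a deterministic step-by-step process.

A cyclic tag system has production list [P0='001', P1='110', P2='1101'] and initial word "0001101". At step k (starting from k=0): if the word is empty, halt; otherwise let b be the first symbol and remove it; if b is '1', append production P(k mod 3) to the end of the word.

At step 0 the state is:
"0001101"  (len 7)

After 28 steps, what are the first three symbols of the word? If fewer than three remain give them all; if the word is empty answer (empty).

k=0  "0001101"  (len 7)
k=1  "001101"  (len 6)
k=2  "01101"  (len 5)
k=3  "1101"  (len 4)
k=4  "101001"  (len 6)
k=5  "01001110"  (len 8)
k=6  "1001110"  (len 7)
k=7  "001110001"  (len 9)
k=8  "01110001"  (len 8)
k=9  "1110001"  (len 7)
k=10  "110001001"  (len 9)
k=11  "10001001110"  (len 11)
k=12  "00010011101101"  (len 14)
k=13  "0010011101101"  (len 13)
k=14  "010011101101"  (len 12)
k=15  "10011101101"  (len 11)
k=16  "0011101101001"  (len 13)
k=17  "011101101001"  (len 12)
k=18  "11101101001"  (len 11)
k=19  "1101101001001"  (len 13)
k=20  "101101001001110"  (len 15)
k=21  "011010010011101101"  (len 18)
k=22  "11010010011101101"  (len 17)
k=23  "1010010011101101110"  (len 19)
k=24  "0100100111011011101101"  (len 22)
k=25  "100100111011011101101"  (len 21)
k=26  "00100111011011101101110"  (len 23)
k=27  "0100111011011101101110"  (len 22)
k=28  "100111011011101101110"  (len 21)

100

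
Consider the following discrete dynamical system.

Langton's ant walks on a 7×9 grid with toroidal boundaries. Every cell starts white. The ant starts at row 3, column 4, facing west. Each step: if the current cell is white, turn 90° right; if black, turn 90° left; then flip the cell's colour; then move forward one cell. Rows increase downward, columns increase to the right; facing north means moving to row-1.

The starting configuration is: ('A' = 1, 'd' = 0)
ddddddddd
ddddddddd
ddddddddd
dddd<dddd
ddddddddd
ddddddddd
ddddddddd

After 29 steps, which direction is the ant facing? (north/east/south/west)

north

gen 0: ddddddddd
ddddddddd
ddddddddd
dddd<dddd
ddddddddd
ddddddddd
ddddddddd
gen 1: ddddddddd
ddddddddd
dddd^dddd
ddddAdddd
ddddddddd
ddddddddd
ddddddddd
gen 2: ddddddddd
ddddddddd
ddddA>ddd
ddddAdddd
ddddddddd
ddddddddd
ddddddddd
gen 3: ddddddddd
ddddddddd
ddddAAddd
ddddAvddd
ddddddddd
ddddddddd
ddddddddd
gen 4: ddddddddd
ddddddddd
ddddAAddd
dddd<Addd
ddddddddd
ddddddddd
ddddddddd
gen 5: ddddddddd
ddddddddd
ddddAAddd
dddddAddd
ddddvdddd
ddddddddd
ddddddddd
gen 6: ddddddddd
ddddddddd
ddddAAddd
dddddAddd
ddd<Adddd
ddddddddd
ddddddddd
gen 7: ddddddddd
ddddddddd
ddddAAddd
ddd^dAddd
dddAAdddd
ddddddddd
ddddddddd
gen 8: ddddddddd
ddddddddd
ddddAAddd
dddA>Addd
dddAAdddd
ddddddddd
ddddddddd
gen 9: ddddddddd
ddddddddd
ddddAAddd
dddAAAddd
dddAvdddd
ddddddddd
ddddddddd
gen 10: ddddddddd
ddddddddd
ddddAAddd
dddAAAddd
dddAd>ddd
ddddddddd
ddddddddd
gen 11: ddddddddd
ddddddddd
ddddAAddd
dddAAAddd
dddAdAddd
dddddvddd
ddddddddd
gen 12: ddddddddd
ddddddddd
ddddAAddd
dddAAAddd
dddAdAddd
dddd<Addd
ddddddddd
gen 13: ddddddddd
ddddddddd
ddddAAddd
dddAAAddd
dddA^Addd
ddddAAddd
ddddddddd
gen 14: ddddddddd
ddddddddd
ddddAAddd
dddAAAddd
dddAA>ddd
ddddAAddd
ddddddddd
gen 15: ddddddddd
ddddddddd
ddddAAddd
dddAA^ddd
dddAAdddd
ddddAAddd
ddddddddd
gen 16: ddddddddd
ddddddddd
ddddAAddd
dddA<dddd
dddAAdddd
ddddAAddd
ddddddddd
gen 17: ddddddddd
ddddddddd
ddddAAddd
dddAddddd
dddAvdddd
ddddAAddd
ddddddddd
gen 18: ddddddddd
ddddddddd
ddddAAddd
dddAddddd
dddAd>ddd
ddddAAddd
ddddddddd
gen 19: ddddddddd
ddddddddd
ddddAAddd
dddAddddd
dddAdAddd
ddddAvddd
ddddddddd
gen 20: ddddddddd
ddddddddd
ddddAAddd
dddAddddd
dddAdAddd
ddddAd>dd
ddddddddd
gen 21: ddddddddd
ddddddddd
ddddAAddd
dddAddddd
dddAdAddd
ddddAdAdd
ddddddvdd
gen 22: ddddddddd
ddddddddd
ddddAAddd
dddAddddd
dddAdAddd
ddddAdAdd
ddddd<Add
gen 23: ddddddddd
ddddddddd
ddddAAddd
dddAddddd
dddAdAddd
ddddA^Add
dddddAAdd
gen 24: ddddddddd
ddddddddd
ddddAAddd
dddAddddd
dddAdAddd
ddddAA>dd
dddddAAdd
gen 25: ddddddddd
ddddddddd
ddddAAddd
dddAddddd
dddAdA^dd
ddddAAddd
dddddAAdd
gen 26: ddddddddd
ddddddddd
ddddAAddd
dddAddddd
dddAdAA>d
ddddAAddd
dddddAAdd
gen 27: ddddddddd
ddddddddd
ddddAAddd
dddAddddd
dddAdAAAd
ddddAAdvd
dddddAAdd
gen 28: ddddddddd
ddddddddd
ddddAAddd
dddAddddd
dddAdAAAd
ddddAA<Ad
dddddAAdd
gen 29: ddddddddd
ddddddddd
ddddAAddd
dddAddddd
dddAdA^Ad
ddddAAAAd
dddddAAdd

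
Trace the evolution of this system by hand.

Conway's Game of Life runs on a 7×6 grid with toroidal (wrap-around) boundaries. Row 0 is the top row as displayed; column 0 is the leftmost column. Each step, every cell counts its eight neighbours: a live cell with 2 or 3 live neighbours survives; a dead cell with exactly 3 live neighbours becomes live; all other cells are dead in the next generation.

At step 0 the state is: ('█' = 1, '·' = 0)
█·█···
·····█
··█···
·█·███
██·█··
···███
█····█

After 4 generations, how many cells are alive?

1

step 0: █·█···
·····█
··█···
·█·███
██·█··
···███
█····█
step 1: ██····
·█····
█·██·█
·█·███
·█····
·███··
██·█··
step 2: ······
·····█
···█·█
·█·█·█
·█····
···█··
···█··
step 3: ······
····█·
··█··█
······
█···█·
··█···
······
step 4: ······
······
······
·····█
······
······
······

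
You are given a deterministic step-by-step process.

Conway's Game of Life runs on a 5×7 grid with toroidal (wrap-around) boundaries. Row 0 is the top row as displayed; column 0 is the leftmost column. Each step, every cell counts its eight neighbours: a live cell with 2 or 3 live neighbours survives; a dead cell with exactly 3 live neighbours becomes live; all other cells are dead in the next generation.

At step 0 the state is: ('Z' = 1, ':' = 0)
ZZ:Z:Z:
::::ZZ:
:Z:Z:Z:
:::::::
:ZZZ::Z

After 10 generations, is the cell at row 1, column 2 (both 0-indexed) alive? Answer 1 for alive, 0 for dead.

1

[0] ZZ:Z:Z:
::::ZZ:
:Z:Z:Z:
:::::::
:ZZZ::Z
[1] ZZ:Z:Z:
ZZ:Z:Z:
:::::Z:
ZZ:ZZ::
:Z:ZZ:Z
[2] :::Z:Z:
ZZ:::Z:
:::Z:Z:
ZZ:Z::Z
::::::Z
[3] Z:::ZZ:
::Z::Z:
:::::Z:
Z:Z:ZZZ
::Z:ZZZ
[4] :Z:::::
:::::Z:
:Z:Z:::
ZZ:::::
:::::::
[5] :::::::
::Z::::
ZZZ::::
ZZZ::::
ZZ:::::
[6] :Z:::::
::Z::::
Z::Z:::
::::::Z
Z:Z::::
[7] :ZZ::::
:ZZ::::
:::::::
ZZ::::Z
ZZ:::::
[8] :::::::
:ZZ::::
::Z::::
:Z::::Z
::::::Z
[9] :::::::
:ZZ::::
Z:Z::::
Z::::::
Z::::::
[10] :Z:::::
:ZZ::::
Z:Z::::
Z:::::Z
:::::::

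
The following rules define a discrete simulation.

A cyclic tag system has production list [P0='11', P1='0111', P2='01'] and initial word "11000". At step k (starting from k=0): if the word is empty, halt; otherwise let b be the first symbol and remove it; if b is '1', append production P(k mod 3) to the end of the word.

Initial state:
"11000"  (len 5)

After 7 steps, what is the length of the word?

[0] "11000"  (len 5)
[1] "100011"  (len 6)
[2] "000110111"  (len 9)
[3] "00110111"  (len 8)
[4] "0110111"  (len 7)
[5] "110111"  (len 6)
[6] "1011101"  (len 7)
[7] "01110111"  (len 8)

8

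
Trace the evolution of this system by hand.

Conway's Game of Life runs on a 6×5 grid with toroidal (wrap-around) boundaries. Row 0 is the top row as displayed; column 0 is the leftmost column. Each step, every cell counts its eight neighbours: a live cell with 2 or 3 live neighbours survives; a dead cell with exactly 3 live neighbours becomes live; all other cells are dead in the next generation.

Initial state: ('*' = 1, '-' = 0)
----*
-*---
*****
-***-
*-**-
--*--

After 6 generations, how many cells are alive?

6

[0] ----*
-*---
*****
-***-
*-**-
--*--
[1] -----
-*---
----*
-----
----*
-**-*
[2] ***--
-----
-----
-----
*--*-
*--*-
[3] ***-*
-*---
-----
-----
-----
*--*-
[4] --***
-**--
-----
-----
-----
*-**-
[5] *---*
-**--
-----
-----
-----
-**--
[6] *--*-
**---
-----
-----
-----
**---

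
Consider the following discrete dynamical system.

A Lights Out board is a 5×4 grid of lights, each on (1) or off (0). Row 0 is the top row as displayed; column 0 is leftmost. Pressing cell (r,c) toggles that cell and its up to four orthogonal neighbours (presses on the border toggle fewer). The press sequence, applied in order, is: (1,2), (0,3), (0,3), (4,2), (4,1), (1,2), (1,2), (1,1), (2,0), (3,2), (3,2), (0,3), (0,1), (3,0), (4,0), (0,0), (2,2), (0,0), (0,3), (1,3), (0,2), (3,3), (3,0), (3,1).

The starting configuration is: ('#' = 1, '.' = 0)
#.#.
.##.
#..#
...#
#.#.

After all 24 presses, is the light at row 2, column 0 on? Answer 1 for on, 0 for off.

0

k=0  #.#.
.##.
#..#
...#
#.#.
k=1  #...
...#
#.##
...#
#.#.
k=2  #.##
....
#.##
...#
#.#.
k=3  #...
...#
#.##
...#
#.#.
k=4  #...
...#
#.##
..##
##.#
k=5  #...
...#
#.##
.###
..##
k=6  #.#.
.##.
#..#
.###
..##
k=7  #...
...#
#.##
.###
..##
k=8  ##..
####
####
.###
..##
k=9  ##..
.###
..##
####
..##
k=10  ##..
.###
...#
#...
...#
k=11  ##..
.###
..##
####
..##
k=12  ####
.##.
..##
####
..##
k=13  ...#
..#.
..##
####
..##
k=14  ...#
..#.
#.##
..##
#.##
k=15  ...#
..#.
#.##
#.##
.###
k=16  ##.#
#.#.
#.##
#.##
.###
k=17  ##.#
#...
##..
#..#
.###
k=18  ...#
....
##..
#..#
.###
k=19  ..#.
...#
##..
#..#
.###
k=20  ..##
..#.
##.#
#..#
.###
k=21  .#..
....
##.#
#..#
.###
k=22  .#..
....
##..
#.#.
.##.
k=23  .#..
....
.#..
.##.
###.
k=24  .#..
....
....
#...
#.#.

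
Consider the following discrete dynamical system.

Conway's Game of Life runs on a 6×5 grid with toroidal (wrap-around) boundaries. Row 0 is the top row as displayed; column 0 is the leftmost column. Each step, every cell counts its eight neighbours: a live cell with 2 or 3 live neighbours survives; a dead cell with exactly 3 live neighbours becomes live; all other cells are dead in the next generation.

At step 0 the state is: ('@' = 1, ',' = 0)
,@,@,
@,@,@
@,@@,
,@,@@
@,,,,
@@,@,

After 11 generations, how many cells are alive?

4

t=0: ,@,@,
@,@,@
@,@@,
,@,@@
@,,,,
@@,@,
t=1: ,,,@,
@,,,,
,,,,,
,@,@,
,,,@,
@@,,,
t=2: @@,,@
,,,,,
,,,,,
,,@,,
@@,,@
,,@,@
t=3: @@,@@
@,,,,
,,,,,
@@,,,
@@@,@
,,@,,
t=4: @@@@@
@@,,,
@@,,,
,,@,@
,,@@@
,,,,,
t=5: ,,@@@
,,,@,
,,@,@
,,@,@
,,@,@
,,,,,
t=6: ,,@@@
,,,,,
,,@,@
@@@,@
,,,,,
,,@,@
t=7: ,,@,@
,,@,@
,,@,@
@@@,@
,,@,@
,,@,@
t=8: @@@,@
@@@,@
,,@,@
,,@,@
,,@,@
@@@,@
t=9: ,,,,,
,,,,,
,,@,@
@@@,@
,,@,@
,,,,,
t=10: ,,,,,
,,,,,
,,@,@
,,@,@
,,@,@
,,,,,
t=11: ,,,,,
,,,,,
,,,,,
@@@,@
,,,,,
,,,,,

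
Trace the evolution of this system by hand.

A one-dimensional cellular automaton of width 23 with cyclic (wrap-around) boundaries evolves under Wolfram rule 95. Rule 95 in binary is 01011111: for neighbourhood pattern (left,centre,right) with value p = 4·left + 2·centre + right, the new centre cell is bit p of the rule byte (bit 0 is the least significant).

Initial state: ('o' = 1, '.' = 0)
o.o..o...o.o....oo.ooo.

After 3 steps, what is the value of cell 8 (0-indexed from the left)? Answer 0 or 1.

[0] o.o..o...o.o....oo.ooo.
[1] o.oooooooo.ooooooo.o.o.
[2] o.o......o.o.....o.o.o.
[3] o.oooooooo.ooooooo.o.o.

1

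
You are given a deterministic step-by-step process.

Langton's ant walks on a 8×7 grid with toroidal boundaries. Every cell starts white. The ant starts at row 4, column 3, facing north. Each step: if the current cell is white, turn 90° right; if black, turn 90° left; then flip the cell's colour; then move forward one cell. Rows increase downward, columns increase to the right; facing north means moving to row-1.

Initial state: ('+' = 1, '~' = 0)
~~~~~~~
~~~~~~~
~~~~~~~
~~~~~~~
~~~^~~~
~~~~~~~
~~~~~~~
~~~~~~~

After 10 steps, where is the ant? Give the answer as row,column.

5,2

0) ~~~~~~~
~~~~~~~
~~~~~~~
~~~~~~~
~~~^~~~
~~~~~~~
~~~~~~~
~~~~~~~
1) ~~~~~~~
~~~~~~~
~~~~~~~
~~~~~~~
~~~+>~~
~~~~~~~
~~~~~~~
~~~~~~~
2) ~~~~~~~
~~~~~~~
~~~~~~~
~~~~~~~
~~~++~~
~~~~v~~
~~~~~~~
~~~~~~~
3) ~~~~~~~
~~~~~~~
~~~~~~~
~~~~~~~
~~~++~~
~~~<+~~
~~~~~~~
~~~~~~~
4) ~~~~~~~
~~~~~~~
~~~~~~~
~~~~~~~
~~~^+~~
~~~++~~
~~~~~~~
~~~~~~~
5) ~~~~~~~
~~~~~~~
~~~~~~~
~~~~~~~
~~<~+~~
~~~++~~
~~~~~~~
~~~~~~~
6) ~~~~~~~
~~~~~~~
~~~~~~~
~~^~~~~
~~+~+~~
~~~++~~
~~~~~~~
~~~~~~~
7) ~~~~~~~
~~~~~~~
~~~~~~~
~~+>~~~
~~+~+~~
~~~++~~
~~~~~~~
~~~~~~~
8) ~~~~~~~
~~~~~~~
~~~~~~~
~~++~~~
~~+v+~~
~~~++~~
~~~~~~~
~~~~~~~
9) ~~~~~~~
~~~~~~~
~~~~~~~
~~++~~~
~~<++~~
~~~++~~
~~~~~~~
~~~~~~~
10) ~~~~~~~
~~~~~~~
~~~~~~~
~~++~~~
~~~++~~
~~v++~~
~~~~~~~
~~~~~~~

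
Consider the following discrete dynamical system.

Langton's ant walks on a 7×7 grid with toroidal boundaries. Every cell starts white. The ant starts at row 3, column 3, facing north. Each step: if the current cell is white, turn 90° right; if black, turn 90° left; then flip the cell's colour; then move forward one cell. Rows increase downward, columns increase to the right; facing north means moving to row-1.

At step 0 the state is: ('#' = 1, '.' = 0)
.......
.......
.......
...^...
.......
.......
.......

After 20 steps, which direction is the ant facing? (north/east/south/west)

south

k=0  .......
.......
.......
...^...
.......
.......
.......
k=1  .......
.......
.......
...#>..
.......
.......
.......
k=2  .......
.......
.......
...##..
....v..
.......
.......
k=3  .......
.......
.......
...##..
...<#..
.......
.......
k=4  .......
.......
.......
...^#..
...##..
.......
.......
k=5  .......
.......
.......
..<.#..
...##..
.......
.......
k=6  .......
.......
..^....
..#.#..
...##..
.......
.......
k=7  .......
.......
..#>...
..#.#..
...##..
.......
.......
k=8  .......
.......
..##...
..#v#..
...##..
.......
.......
k=9  .......
.......
..##...
..<##..
...##..
.......
.......
k=10  .......
.......
..##...
...##..
..v##..
.......
.......
k=11  .......
.......
..##...
...##..
.<###..
.......
.......
k=12  .......
.......
..##...
.^.##..
.####..
.......
.......
k=13  .......
.......
..##...
.#>##..
.####..
.......
.......
k=14  .......
.......
..##...
.####..
.#v##..
.......
.......
k=15  .......
.......
..##...
.####..
.#.>#..
.......
.......
k=16  .......
.......
..##...
.##^#..
.#..#..
.......
.......
k=17  .......
.......
..##...
.#<.#..
.#..#..
.......
.......
k=18  .......
.......
..##...
.#..#..
.#v.#..
.......
.......
k=19  .......
.......
..##...
.#..#..
.<#.#..
.......
.......
k=20  .......
.......
..##...
.#..#..
..#.#..
.v.....
.......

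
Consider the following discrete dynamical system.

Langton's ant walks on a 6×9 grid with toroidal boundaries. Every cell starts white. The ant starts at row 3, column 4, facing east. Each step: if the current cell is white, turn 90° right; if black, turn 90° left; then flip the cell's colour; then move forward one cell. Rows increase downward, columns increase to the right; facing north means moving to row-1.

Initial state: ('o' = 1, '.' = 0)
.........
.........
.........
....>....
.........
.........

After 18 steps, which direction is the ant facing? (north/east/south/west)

step 0: .........
.........
.........
....>....
.........
.........
step 1: .........
.........
.........
....o....
....v....
.........
step 2: .........
.........
.........
....o....
...<o....
.........
step 3: .........
.........
.........
...^o....
...oo....
.........
step 4: .........
.........
.........
...o>....
...oo....
.........
step 5: .........
.........
....^....
...o.....
...oo....
.........
step 6: .........
.........
....o>...
...o.....
...oo....
.........
step 7: .........
.........
....oo...
...o.v...
...oo....
.........
step 8: .........
.........
....oo...
...o<o...
...oo....
.........
step 9: .........
.........
....^o...
...ooo...
...oo....
.........
step 10: .........
.........
...<.o...
...ooo...
...oo....
.........
step 11: .........
...^.....
...o.o...
...ooo...
...oo....
.........
step 12: .........
...o>....
...o.o...
...ooo...
...oo....
.........
step 13: .........
...oo....
...ovo...
...ooo...
...oo....
.........
step 14: .........
...oo....
...<oo...
...ooo...
...oo....
.........
step 15: .........
...oo....
....oo...
...voo...
...oo....
.........
step 16: .........
...oo....
....oo...
....>o...
...oo....
.........
step 17: .........
...oo....
....^o...
.....o...
...oo....
.........
step 18: .........
...oo....
...<.o...
.....o...
...oo....
.........

west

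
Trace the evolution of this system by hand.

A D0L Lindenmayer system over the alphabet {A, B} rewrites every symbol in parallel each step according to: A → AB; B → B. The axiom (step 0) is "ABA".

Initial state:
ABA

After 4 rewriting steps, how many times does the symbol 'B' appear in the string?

gen 0: ABA
gen 1: ABBAB
gen 2: ABBBABB
gen 3: ABBBBABBB
gen 4: ABBBBBABBBB

9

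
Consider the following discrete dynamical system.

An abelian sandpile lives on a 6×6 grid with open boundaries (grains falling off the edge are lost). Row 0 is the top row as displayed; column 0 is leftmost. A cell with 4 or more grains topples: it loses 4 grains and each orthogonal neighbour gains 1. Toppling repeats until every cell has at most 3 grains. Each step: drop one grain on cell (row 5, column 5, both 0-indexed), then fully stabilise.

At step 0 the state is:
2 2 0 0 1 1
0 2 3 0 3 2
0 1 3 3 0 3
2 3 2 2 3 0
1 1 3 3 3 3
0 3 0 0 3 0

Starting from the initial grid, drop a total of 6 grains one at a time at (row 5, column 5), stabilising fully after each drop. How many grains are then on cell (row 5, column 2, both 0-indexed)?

step 0: 2 2 0 0 1 1
0 2 3 0 3 2
0 1 3 3 0 3
2 3 2 2 3 0
1 1 3 3 3 3
0 3 0 0 3 0
step 1: 2 2 0 0 1 1
0 2 3 0 3 2
0 1 3 3 0 3
2 3 2 2 3 0
1 1 3 3 3 3
0 3 0 0 3 1
step 2: 2 2 0 0 1 1
0 2 3 0 3 2
0 1 3 3 0 3
2 3 2 2 3 0
1 1 3 3 3 3
0 3 0 0 3 2
step 3: 2 2 0 0 1 1
0 2 3 0 3 2
0 1 3 3 0 3
2 3 2 2 3 0
1 1 3 3 3 3
0 3 0 0 3 3
step 4: 2 2 1 0 1 1
0 3 0 2 3 2
0 3 2 1 2 3
3 0 2 2 1 2
1 3 1 2 3 1
0 3 1 2 1 2
step 5: 2 2 1 0 1 1
0 3 0 2 3 2
0 3 2 1 2 3
3 0 2 2 1 2
1 3 1 2 3 1
0 3 1 2 1 3
step 6: 2 2 1 0 1 1
0 3 0 2 3 2
0 3 2 1 2 3
3 0 2 2 1 2
1 3 1 2 3 2
0 3 1 2 2 0

1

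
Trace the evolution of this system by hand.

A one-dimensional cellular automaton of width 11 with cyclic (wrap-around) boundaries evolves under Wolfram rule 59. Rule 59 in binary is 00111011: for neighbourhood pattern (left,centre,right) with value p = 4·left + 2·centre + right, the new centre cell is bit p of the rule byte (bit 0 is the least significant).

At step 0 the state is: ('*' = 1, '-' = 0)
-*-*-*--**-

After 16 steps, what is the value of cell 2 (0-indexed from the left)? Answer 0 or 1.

1

0) -*-*-*--**-
1) *-*-*-***-*
2) -*-*-**--**
3) *-*-**-***-
4) -*-**-**--*
5) *-**-**-**-
6) -**-**-**-*
7) **-**-**-*-
8) *-**-**-*-*
9) -**-**-*-**
10) **-**-*-**-
11) *-**-*-**-*
12) -**-*-**-**
13) **-*-**-**-
14) *-*-**-**-*
15) -*-**-**-**
16) *-**-**-**-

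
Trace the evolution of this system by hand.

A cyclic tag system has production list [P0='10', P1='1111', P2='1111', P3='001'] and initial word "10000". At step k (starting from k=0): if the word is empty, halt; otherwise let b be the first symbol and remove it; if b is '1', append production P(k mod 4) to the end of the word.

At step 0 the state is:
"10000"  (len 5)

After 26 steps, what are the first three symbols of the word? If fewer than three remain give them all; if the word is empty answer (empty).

111

0) "10000"  (len 5)
1) "000010"  (len 6)
2) "00010"  (len 5)
3) "0010"  (len 4)
4) "010"  (len 3)
5) "10"  (len 2)
6) "01111"  (len 5)
7) "1111"  (len 4)
8) "111001"  (len 6)
9) "1100110"  (len 7)
10) "1001101111"  (len 10)
11) "0011011111111"  (len 13)
12) "011011111111"  (len 12)
13) "11011111111"  (len 11)
14) "10111111111111"  (len 14)
15) "01111111111111111"  (len 17)
16) "1111111111111111"  (len 16)
17) "11111111111111110"  (len 17)
18) "11111111111111101111"  (len 20)
19) "11111111111111011111111"  (len 23)
20) "1111111111111011111111001"  (len 25)
21) "11111111111101111111100110"  (len 26)
22) "11111111111011111111001101111"  (len 29)
23) "11111111110111111110011011111111"  (len 32)
24) "1111111110111111110011011111111001"  (len 34)
25) "11111111011111111001101111111100110"  (len 35)
26) "11111110111111110011011111111001101111"  (len 38)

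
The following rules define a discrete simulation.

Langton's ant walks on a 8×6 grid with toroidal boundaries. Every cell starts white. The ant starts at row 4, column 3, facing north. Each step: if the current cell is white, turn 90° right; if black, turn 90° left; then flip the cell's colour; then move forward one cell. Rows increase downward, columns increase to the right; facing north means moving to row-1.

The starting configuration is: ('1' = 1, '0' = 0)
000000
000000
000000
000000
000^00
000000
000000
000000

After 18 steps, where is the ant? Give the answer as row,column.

5,2

step 0: 000000
000000
000000
000000
000^00
000000
000000
000000
step 1: 000000
000000
000000
000000
0001>0
000000
000000
000000
step 2: 000000
000000
000000
000000
000110
0000v0
000000
000000
step 3: 000000
000000
000000
000000
000110
000<10
000000
000000
step 4: 000000
000000
000000
000000
000^10
000110
000000
000000
step 5: 000000
000000
000000
000000
00<010
000110
000000
000000
step 6: 000000
000000
000000
00^000
001010
000110
000000
000000
step 7: 000000
000000
000000
001>00
001010
000110
000000
000000
step 8: 000000
000000
000000
001100
001v10
000110
000000
000000
step 9: 000000
000000
000000
001100
00<110
000110
000000
000000
step 10: 000000
000000
000000
001100
000110
00v110
000000
000000
step 11: 000000
000000
000000
001100
000110
0<1110
000000
000000
step 12: 000000
000000
000000
001100
0^0110
011110
000000
000000
step 13: 000000
000000
000000
001100
01>110
011110
000000
000000
step 14: 000000
000000
000000
001100
011110
01v110
000000
000000
step 15: 000000
000000
000000
001100
011110
010>10
000000
000000
step 16: 000000
000000
000000
001100
011^10
010010
000000
000000
step 17: 000000
000000
000000
001100
01<010
010010
000000
000000
step 18: 000000
000000
000000
001100
010010
01v010
000000
000000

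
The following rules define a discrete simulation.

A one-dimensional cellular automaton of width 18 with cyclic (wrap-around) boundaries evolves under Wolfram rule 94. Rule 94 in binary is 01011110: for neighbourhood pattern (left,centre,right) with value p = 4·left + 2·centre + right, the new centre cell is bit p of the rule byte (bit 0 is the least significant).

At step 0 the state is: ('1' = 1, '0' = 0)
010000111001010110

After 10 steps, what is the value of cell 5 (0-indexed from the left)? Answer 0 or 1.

1

gen 0: 010000111001010110
gen 1: 111001101111010111
gen 2: 001111101001010100
gen 3: 011000101111010110
gen 4: 111101101001010111
gen 5: 000101101111010100
gen 6: 001101101001010110
gen 7: 011101101111010111
gen 8: 010101101001010101
gen 9: 010101101111010101
gen 10: 010101101001010101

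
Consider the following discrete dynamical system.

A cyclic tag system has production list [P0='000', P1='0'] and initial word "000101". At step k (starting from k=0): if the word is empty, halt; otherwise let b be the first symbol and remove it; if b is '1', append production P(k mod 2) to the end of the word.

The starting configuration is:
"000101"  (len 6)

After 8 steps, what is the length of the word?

0

gen 0: "000101"  (len 6)
gen 1: "00101"  (len 5)
gen 2: "0101"  (len 4)
gen 3: "101"  (len 3)
gen 4: "010"  (len 3)
gen 5: "10"  (len 2)
gen 6: "00"  (len 2)
gen 7: "0"  (len 1)
gen 8: (halted — word empty)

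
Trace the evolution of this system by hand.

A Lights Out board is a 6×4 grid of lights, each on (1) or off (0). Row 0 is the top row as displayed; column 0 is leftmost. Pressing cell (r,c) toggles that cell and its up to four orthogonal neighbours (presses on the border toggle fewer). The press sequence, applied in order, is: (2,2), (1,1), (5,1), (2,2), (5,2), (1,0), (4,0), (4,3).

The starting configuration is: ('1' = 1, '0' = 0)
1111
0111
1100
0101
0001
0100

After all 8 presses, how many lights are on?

8

t=0: 1111
0111
1100
0101
0001
0100
t=1: 1111
0101
1011
0111
0001
0100
t=2: 1011
1011
1111
0111
0001
0100
t=3: 1011
1011
1111
0111
0101
1010
t=4: 1011
1001
1000
0101
0101
1010
t=5: 1011
1001
1000
0101
0111
1101
t=6: 0011
0101
0000
0101
0111
1101
t=7: 0011
0101
0000
1101
1011
0101
t=8: 0011
0101
0000
1100
1000
0100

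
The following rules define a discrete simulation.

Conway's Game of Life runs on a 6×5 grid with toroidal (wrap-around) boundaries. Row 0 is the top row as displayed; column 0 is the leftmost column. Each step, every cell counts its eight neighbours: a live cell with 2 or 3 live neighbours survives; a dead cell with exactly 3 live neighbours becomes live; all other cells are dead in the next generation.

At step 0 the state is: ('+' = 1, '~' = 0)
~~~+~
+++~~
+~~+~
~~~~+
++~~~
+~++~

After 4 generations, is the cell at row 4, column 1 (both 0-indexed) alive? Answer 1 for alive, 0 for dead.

0

step 0: ~~~+~
+++~~
+~~+~
~~~~+
++~~~
+~++~
step 1: +~~+~
++++~
+~++~
~+~~+
++++~
+~++~
step 2: +~~~~
+~~~~
~~~~~
~~~~~
~~~~~
+~~~~
step 3: ++~~+
~~~~~
~~~~~
~~~~~
~~~~~
~~~~~
step 4: +~~~~
+~~~~
~~~~~
~~~~~
~~~~~
+~~~~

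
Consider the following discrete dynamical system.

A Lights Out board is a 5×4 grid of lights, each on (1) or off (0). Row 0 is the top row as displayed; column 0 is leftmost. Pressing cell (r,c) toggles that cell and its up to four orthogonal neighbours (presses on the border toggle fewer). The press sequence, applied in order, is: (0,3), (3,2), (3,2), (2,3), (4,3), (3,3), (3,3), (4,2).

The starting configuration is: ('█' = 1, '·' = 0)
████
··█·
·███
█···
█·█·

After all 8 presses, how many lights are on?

9

t=0: ████
··█·
·███
█···
█·█·
t=1: ██··
··██
·███
█···
█·█·
t=2: ██··
··██
·█·█
████
█···
t=3: ██··
··██
·███
█···
█·█·
t=4: ██··
··█·
·█··
█··█
█·█·
t=5: ██··
··█·
·█··
█···
█··█
t=6: ██··
··█·
·█·█
█·██
█···
t=7: ██··
··█·
·█··
█···
█··█
t=8: ██··
··█·
·█··
█·█·
███·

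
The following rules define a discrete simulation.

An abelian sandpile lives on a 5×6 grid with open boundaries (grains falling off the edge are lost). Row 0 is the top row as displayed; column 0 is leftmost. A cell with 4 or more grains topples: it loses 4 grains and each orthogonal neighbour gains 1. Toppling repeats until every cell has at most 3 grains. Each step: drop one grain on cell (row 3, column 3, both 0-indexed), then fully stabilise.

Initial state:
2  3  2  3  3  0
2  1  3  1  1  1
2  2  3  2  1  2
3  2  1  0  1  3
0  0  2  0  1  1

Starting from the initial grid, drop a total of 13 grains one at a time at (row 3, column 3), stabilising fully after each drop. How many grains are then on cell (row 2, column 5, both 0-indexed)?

[0] 2  3  2  3  3  0
2  1  3  1  1  1
2  2  3  2  1  2
3  2  1  0  1  3
0  0  2  0  1  1
[1] 2  3  2  3  3  0
2  1  3  1  1  1
2  2  3  2  1  2
3  2  1  1  1  3
0  0  2  0  1  1
[2] 2  3  2  3  3  0
2  1  3  1  1  1
2  2  3  2  1  2
3  2  1  2  1  3
0  0  2  0  1  1
[3] 2  3  2  3  3  0
2  1  3  1  1  1
2  2  3  2  1  2
3  2  1  3  1  3
0  0  2  0  1  1
[4] 2  3  2  3  3  0
2  1  3  1  1  1
2  2  3  3  1  2
3  2  2  0  2  3
0  0  2  1  1  1
[5] 2  3  2  3  3  0
2  1  3  1  1  1
2  2  3  3  1  2
3  2  2  1  2  3
0  0  2  1  1  1
[6] 2  3  2  3  3  0
2  1  3  1  1  1
2  2  3  3  1  2
3  2  2  2  2  3
0  0  2  1  1  1
[7] 2  3  2  3  3  0
2  1  3  1  1  1
2  2  3  3  1  2
3  2  2  3  2  3
0  0  2  1  1  1
[8] 2  3  3  3  3  0
2  2  0  3  1  1
2  3  2  1  2  2
3  3  0  2  3  3
0  0  3  2  1  1
[9] 2  3  3  3  3  0
2  2  0  3  1  1
2  3  2  1  2  2
3  3  0  3  3  3
0  0  3  2  1  1
[10] 2  3  3  3  3  0
2  2  0  3  1  1
2  3  2  2  3  3
3  3  1  1  1  0
0  0  3  3  2  2
[11] 2  3  3  3  3  0
2  2  0  3  1  1
2  3  2  2  3  3
3  3  1  2  1  0
0  0  3  3  2  2
[12] 2  3  3  3  3  0
2  2  0  3  1  1
2  3  2  2  3  3
3  3  1  3  1  0
0  0  3  3  2  2
[13] 2  3  3  3  3  0
2  2  0  3  1  1
2  3  2  3  3  3
3  3  3  1  2  0
0  1  0  1  3  2

3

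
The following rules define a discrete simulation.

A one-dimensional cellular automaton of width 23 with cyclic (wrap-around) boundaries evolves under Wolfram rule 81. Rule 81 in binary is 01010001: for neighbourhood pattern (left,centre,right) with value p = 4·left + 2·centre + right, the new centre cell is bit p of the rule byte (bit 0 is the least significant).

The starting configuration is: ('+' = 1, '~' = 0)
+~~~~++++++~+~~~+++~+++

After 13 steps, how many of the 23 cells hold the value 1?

0) +~~~~++++++~+~~~+++~+++
1) ++++~~~~~~+~~++~~~+~~~~
2) ~~~++++++~~+~~+++~~+++~
3) ++~~~~~~++~~+~~~++~~~++
4) ~++++++~~++~~++~~+++~~~
5) ~~~~~~++~~++~~++~~~++++
6) +++++~~++~~++~~+++~~~~+
7) ~~~~++~~++~~++~~~++++~~
8) +++~~++~~++~~+++~~~~+++
9) ~~++~~++~~++~~~++++~~~~
10) +~~++~~++~~+++~~~~+++++
11) ++~~++~~++~~~++++~~~~~~
12) ~++~~++~~+++~~~~++++++~
13) ~~++~~++~~~++++~~~~~~++

10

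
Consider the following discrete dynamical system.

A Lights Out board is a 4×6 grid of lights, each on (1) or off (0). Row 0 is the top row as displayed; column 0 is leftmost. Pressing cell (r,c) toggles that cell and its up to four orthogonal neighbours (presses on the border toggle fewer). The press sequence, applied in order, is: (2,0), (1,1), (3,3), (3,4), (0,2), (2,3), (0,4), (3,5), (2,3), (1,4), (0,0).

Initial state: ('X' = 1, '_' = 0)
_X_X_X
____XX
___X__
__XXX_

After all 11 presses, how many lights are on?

[0] _X_X_X
____XX
___X__
__XXX_
[1] _X_X_X
X___XX
XX_X__
X_XXX_
[2] ___X_X
_XX_XX
X__X__
X_XXX_
[3] ___X_X
_XX_XX
X_____
X_____
[4] ___X_X
_XX_XX
X___X_
X__XXX
[5] _XX__X
_X__XX
X___X_
X__XXX
[6] _XX__X
_X_XXX
X_XX__
X___XX
[7] _XXXX_
_X_X_X
X_XX__
X___XX
[8] _XXXX_
_X_X_X
X_XX_X
X_____
[9] _XXXX_
_X___X
X___XX
X__X__
[10] _XXX__
_X_XX_
X____X
X__X__
[11] X_XX__
XX_XX_
X____X
X__X__

11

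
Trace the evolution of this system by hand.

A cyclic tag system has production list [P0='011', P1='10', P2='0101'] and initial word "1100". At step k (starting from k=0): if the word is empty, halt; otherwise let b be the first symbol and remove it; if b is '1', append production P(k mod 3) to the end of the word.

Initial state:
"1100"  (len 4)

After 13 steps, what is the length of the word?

10

0) "1100"  (len 4)
1) "100011"  (len 6)
2) "0001110"  (len 7)
3) "001110"  (len 6)
4) "01110"  (len 5)
5) "1110"  (len 4)
6) "1100101"  (len 7)
7) "100101011"  (len 9)
8) "0010101110"  (len 10)
9) "010101110"  (len 9)
10) "10101110"  (len 8)
11) "010111010"  (len 9)
12) "10111010"  (len 8)
13) "0111010011"  (len 10)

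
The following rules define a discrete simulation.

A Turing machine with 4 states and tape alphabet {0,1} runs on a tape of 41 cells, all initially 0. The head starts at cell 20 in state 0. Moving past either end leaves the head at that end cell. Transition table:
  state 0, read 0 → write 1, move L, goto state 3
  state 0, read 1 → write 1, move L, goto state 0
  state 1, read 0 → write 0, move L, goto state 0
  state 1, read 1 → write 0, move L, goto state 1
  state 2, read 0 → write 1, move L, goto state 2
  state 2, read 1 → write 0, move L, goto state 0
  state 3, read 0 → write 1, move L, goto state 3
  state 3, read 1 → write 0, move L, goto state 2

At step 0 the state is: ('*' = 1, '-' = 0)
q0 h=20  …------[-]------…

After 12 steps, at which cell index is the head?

[0] q0 h=20  …------[-]------…
[1] q3 h=19  …------[-]*-----…
[2] q3 h=18  …------[-]**----…
[3] q3 h=17  …------[-]***---…
[4] q3 h=16  …------[-]****--…
[5] q3 h=15  …------[-]*****-…
[6] q3 h=14  …------[-]******…
[7] q3 h=13  …------[-]******…
[8] q3 h=12  …------[-]******…
[9] q3 h=11  …------[-]******…
[10] q3 h=10  …------[-]******…
[11] q3 h= 9  …------[-]******…
[12] q3 h= 8  …------[-]******…

8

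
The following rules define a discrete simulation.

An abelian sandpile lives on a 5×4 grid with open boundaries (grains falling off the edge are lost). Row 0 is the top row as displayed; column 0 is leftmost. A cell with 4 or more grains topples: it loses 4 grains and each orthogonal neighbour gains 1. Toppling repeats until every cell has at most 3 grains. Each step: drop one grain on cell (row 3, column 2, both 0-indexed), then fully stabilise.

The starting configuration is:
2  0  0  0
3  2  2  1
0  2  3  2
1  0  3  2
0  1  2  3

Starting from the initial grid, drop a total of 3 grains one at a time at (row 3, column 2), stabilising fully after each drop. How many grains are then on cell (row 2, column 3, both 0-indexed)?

t=0: 2  0  0  0
3  2  2  1
0  2  3  2
1  0  3  2
0  1  2  3
t=1: 2  0  0  0
3  2  3  1
0  3  0  3
1  1  1  3
0  1  3  3
t=2: 2  0  0  0
3  2  3  1
0  3  0  3
1  1  2  3
0  1  3  3
t=3: 2  0  0  0
3  2  3  1
0  3  0  3
1  1  3  3
0  1  3  3

3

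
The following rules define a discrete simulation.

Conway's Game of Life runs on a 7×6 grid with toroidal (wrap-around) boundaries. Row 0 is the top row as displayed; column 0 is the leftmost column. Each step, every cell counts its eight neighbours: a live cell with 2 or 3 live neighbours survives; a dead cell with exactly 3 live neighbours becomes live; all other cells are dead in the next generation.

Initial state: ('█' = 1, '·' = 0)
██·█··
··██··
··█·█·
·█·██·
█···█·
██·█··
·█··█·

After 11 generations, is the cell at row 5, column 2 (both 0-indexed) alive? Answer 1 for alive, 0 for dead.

k=0  ██·█··
··██··
··█·█·
·█·██·
█···█·
██·█··
·█··█·
k=1  ██·██·
····█·
·█··█·
·██·█·
█···█·
█████·
···███
k=2  █·█···
███·█·
·██·██
███·█·
█···█·
███···
······
k=3  █·██·█
····█·
····█·
··█·█·
······
██···█
█·█···
k=4  █·████
····█·
····██
···█··
██···█
██···█
··███·
k=5  ·██···
█·····
···███
······
·██·██
···█··
······
k=6  ·█····
██████
····██
█·█···
··███·
··███·
··█···
k=7  ····██
·███··
······
·██···
····██
·█··█·
·██···
k=8  █···█·
··███·
···█··
······
██████
██████
██████
k=9  █·····
··█·██
··███·
██···█
······
······
······
k=10  ·····█
·██·██
··█···
██████
█·····
······
······
k=11  █···██
██████
······
█·████
█·███·
······
······

0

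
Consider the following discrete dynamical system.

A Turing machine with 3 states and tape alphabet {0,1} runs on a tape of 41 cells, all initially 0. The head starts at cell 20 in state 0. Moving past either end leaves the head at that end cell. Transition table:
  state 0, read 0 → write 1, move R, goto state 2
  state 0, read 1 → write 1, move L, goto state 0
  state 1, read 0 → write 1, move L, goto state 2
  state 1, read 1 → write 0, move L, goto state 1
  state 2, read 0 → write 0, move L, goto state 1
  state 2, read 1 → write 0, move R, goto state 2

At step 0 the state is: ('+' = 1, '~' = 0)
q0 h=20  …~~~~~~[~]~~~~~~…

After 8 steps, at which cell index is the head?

14

t=0: q0 h=20  …~~~~~~[~]~~~~~~…
t=1: q2 h=21  …~~~~~+[~]~~~~~~…
t=2: q1 h=20  …~~~~~~[+]~~~~~~…
t=3: q1 h=19  …~~~~~~[~]~~~~~~…
t=4: q2 h=18  …~~~~~~[~]+~~~~~…
t=5: q1 h=17  …~~~~~~[~]~+~~~~…
t=6: q2 h=16  …~~~~~~[~]+~+~~~…
t=7: q1 h=15  …~~~~~~[~]~+~+~~…
t=8: q2 h=14  …~~~~~~[~]+~+~+~…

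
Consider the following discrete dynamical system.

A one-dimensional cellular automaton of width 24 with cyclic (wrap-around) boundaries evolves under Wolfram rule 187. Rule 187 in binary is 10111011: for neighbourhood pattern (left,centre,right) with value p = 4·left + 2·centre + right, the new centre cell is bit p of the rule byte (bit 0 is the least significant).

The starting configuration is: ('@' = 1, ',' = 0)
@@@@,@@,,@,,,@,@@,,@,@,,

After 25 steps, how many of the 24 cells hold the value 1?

17

0) @@@@,@@,,@,,,@,@@,,@,@,,
1) @@@,@@,@@,@@@,@@,@@,@,@@
2) @@,@@,@@,@@@,@@,@@,@,@@@
3) @,@@,@@,@@@,@@,@@,@,@@@@
4) ,@@,@@,@@@,@@,@@,@,@@@@@
5) @@,@@,@@@,@@,@@,@,@@@@@,
6) @,@@,@@@,@@,@@,@,@@@@@,@
7) ,@@,@@@,@@,@@,@,@@@@@,@@
8) @@,@@@,@@,@@,@,@@@@@,@@,
9) @,@@@,@@,@@,@,@@@@@,@@,@
10) ,@@@,@@,@@,@,@@@@@,@@,@@
11) @@@,@@,@@,@,@@@@@,@@,@@,
12) @@,@@,@@,@,@@@@@,@@,@@,@
13) @,@@,@@,@,@@@@@,@@,@@,@@
14) ,@@,@@,@,@@@@@,@@,@@,@@@
15) @@,@@,@,@@@@@,@@,@@,@@@,
16) @,@@,@,@@@@@,@@,@@,@@@,@
17) ,@@,@,@@@@@,@@,@@,@@@,@@
18) @@,@,@@@@@,@@,@@,@@@,@@,
19) @,@,@@@@@,@@,@@,@@@,@@,@
20) ,@,@@@@@,@@,@@,@@@,@@,@@
21) @,@@@@@,@@,@@,@@@,@@,@@,
22) ,@@@@@,@@,@@,@@@,@@,@@,@
23) @@@@@,@@,@@,@@@,@@,@@,@,
24) @@@@,@@,@@,@@@,@@,@@,@,@
25) @@@,@@,@@,@@@,@@,@@,@,@@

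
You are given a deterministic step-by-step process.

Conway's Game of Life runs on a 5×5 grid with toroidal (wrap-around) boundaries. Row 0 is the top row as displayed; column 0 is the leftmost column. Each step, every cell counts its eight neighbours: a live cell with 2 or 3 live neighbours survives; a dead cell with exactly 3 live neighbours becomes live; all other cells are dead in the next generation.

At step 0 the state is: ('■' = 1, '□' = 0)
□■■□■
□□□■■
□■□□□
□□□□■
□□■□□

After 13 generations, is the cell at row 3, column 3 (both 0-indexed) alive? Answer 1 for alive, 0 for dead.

0

[0] □■■□■
□□□■■
□■□□□
□□□□■
□□■□□
[1] ■■■□■
□■□■■
■□□■■
□□□□□
■■■□□
[2] □□□□□
□□□□□
■□■■□
□□■■□
□□■■■
[3] □□□■□
□□□□□
□■■■■
□□□□□
□□■□■
[4] □□□■□
□□□□■
□□■■□
■■□□■
□□□■□
[5] □□□■■
□□■□■
□■■■□
■■□□■
■□■■□
[6] ■■□□□
■■□□■
□□□□□
□□□□□
□□■□□
[7] □□■□■
□■□□■
■□□□□
□□□□□
□■□□□
[8] □■■■□
□■□■■
■□□□□
□□□□□
□□□□□
[9] ■■□■■
□■□■■
■□□□■
□□□□□
□□■□□
[10] □■□□□
□■□□□
■□□■■
□□□□□
■■■■■
[11] □□□■■
□■■□■
■□□□■
□□□□□
■■■■■
[12] □□□□□
□■■□□
■■□■■
□□■□□
■■■□□
[13] ■□□□□
□■■■■
■□□■■
□□□□□
□■■□□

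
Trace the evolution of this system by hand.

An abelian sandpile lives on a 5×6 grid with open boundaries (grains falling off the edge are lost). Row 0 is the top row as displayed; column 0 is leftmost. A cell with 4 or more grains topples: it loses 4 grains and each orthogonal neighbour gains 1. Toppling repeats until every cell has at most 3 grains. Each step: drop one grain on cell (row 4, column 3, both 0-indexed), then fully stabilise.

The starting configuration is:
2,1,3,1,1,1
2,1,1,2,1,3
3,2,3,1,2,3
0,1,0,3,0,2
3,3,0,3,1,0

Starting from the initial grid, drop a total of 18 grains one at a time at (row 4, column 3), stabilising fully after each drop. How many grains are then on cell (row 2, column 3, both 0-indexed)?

3

k=0  2,1,3,1,1,1
2,1,1,2,1,3
3,2,3,1,2,3
0,1,0,3,0,2
3,3,0,3,1,0
k=1  2,1,3,1,1,1
2,1,1,2,1,3
3,2,3,2,2,3
0,1,1,0,1,2
3,3,1,1,2,0
k=2  2,1,3,1,1,1
2,1,1,2,1,3
3,2,3,2,2,3
0,1,1,0,1,2
3,3,1,2,2,0
k=3  2,1,3,1,1,1
2,1,1,2,1,3
3,2,3,2,2,3
0,1,1,0,1,2
3,3,1,3,2,0
k=4  2,1,3,1,1,1
2,1,1,2,1,3
3,2,3,2,2,3
0,1,1,1,1,2
3,3,2,0,3,0
k=5  2,1,3,1,1,1
2,1,1,2,1,3
3,2,3,2,2,3
0,1,1,1,1,2
3,3,2,1,3,0
k=6  2,1,3,1,1,1
2,1,1,2,1,3
3,2,3,2,2,3
0,1,1,1,1,2
3,3,2,2,3,0
k=7  2,1,3,1,1,1
2,1,1,2,1,3
3,2,3,2,2,3
0,1,1,1,1,2
3,3,2,3,3,0
k=8  2,1,3,1,1,1
2,1,1,2,1,3
3,2,3,2,2,3
0,1,1,2,2,2
3,3,3,1,0,1
k=9  2,1,3,1,1,1
2,1,1,2,1,3
3,2,3,2,2,3
0,1,1,2,2,2
3,3,3,2,0,1
k=10  2,1,3,1,1,1
2,1,1,2,1,3
3,2,3,2,2,3
0,1,1,2,2,2
3,3,3,3,0,1
k=11  2,1,3,1,1,1
2,1,1,2,1,3
3,2,3,2,2,3
1,2,2,3,2,2
0,1,1,1,1,1
k=12  2,1,3,1,1,1
2,1,1,2,1,3
3,2,3,2,2,3
1,2,2,3,2,2
0,1,1,2,1,1
k=13  2,1,3,1,1,1
2,1,1,2,1,3
3,2,3,2,2,3
1,2,2,3,2,2
0,1,1,3,1,1
k=14  2,1,3,1,1,1
2,1,1,2,1,3
3,2,3,3,2,3
1,2,3,0,3,2
0,1,2,1,2,1
k=15  2,1,3,1,1,1
2,1,1,2,1,3
3,2,3,3,2,3
1,2,3,0,3,2
0,1,2,2,2,1
k=16  2,1,3,1,1,1
2,1,1,2,1,3
3,2,3,3,2,3
1,2,3,0,3,2
0,1,2,3,2,1
k=17  2,1,3,1,1,1
2,1,1,2,1,3
3,2,3,3,2,3
1,2,3,1,3,2
0,1,3,0,3,1
k=18  2,1,3,1,1,1
2,1,1,2,1,3
3,2,3,3,2,3
1,2,3,1,3,2
0,1,3,1,3,1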